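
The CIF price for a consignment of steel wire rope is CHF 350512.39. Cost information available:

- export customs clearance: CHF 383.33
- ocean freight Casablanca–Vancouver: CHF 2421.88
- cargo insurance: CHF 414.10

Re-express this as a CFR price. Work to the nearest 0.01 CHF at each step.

Not relevant to the conversion: export clearance, freight — on the seller under both CIF and CFR; already in the CIF price and stays in the CFR price.
From CIF to CFR, the seller no longer bears: insurance.
CFR price = 350512.39 − 414.10 = 350098.29

CFR price: CHF 350098.29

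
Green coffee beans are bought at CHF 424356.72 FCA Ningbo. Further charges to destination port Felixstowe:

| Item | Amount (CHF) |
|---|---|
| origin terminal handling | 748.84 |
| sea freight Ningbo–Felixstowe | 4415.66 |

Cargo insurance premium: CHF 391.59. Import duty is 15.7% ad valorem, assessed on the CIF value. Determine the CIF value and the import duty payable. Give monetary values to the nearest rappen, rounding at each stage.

CIF = FCA price + pre-shipment costs + freight + insurance
CIF = 424356.72 + 748.84 + 4415.66 + 391.59 = 429912.81
Import duty = 429912.81 × 15.7% = 67496.31

CIF value: CHF 429912.81; import duty: CHF 67496.31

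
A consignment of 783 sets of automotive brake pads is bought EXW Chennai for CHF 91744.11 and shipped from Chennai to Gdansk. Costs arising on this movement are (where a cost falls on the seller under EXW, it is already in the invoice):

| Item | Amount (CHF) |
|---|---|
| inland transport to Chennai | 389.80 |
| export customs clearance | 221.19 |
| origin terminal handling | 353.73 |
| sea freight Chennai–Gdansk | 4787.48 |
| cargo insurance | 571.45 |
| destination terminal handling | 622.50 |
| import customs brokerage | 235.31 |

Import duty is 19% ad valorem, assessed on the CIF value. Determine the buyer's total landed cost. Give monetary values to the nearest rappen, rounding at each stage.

EXW: the seller makes goods available at their premises; the buyer bears all onward costs.
CIF value = EXW price + inland to port + export clearance + origin terminal + freight + insurance = 91744.11 + 389.80 + 221.19 + 353.73 + 4787.48 + 571.45 = 98067.76
Import duty = 98067.76 × 19% = 18632.87
Buyer bears: inland to port 389.80 + export clearance 221.19 + origin terminal 353.73 + freight 4787.48 + insurance 571.45 + destination terminal 622.50 + brokerage 235.31 + duty 18632.87 = 25814.33
Landed cost = invoice 91744.11 + 25814.33 = 117558.44

Total landed cost: CHF 117558.44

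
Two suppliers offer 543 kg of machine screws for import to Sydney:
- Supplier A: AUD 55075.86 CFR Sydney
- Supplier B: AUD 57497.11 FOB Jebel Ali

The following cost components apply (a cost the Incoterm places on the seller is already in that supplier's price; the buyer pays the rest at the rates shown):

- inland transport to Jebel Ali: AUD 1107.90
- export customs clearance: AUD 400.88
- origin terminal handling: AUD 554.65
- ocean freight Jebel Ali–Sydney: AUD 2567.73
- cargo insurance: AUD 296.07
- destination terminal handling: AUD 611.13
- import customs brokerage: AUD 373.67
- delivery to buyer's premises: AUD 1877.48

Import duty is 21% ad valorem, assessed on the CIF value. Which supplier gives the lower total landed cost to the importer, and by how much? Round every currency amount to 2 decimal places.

Supplier A is cheaper by AUD 6036.66

Supplier A (CFR):
CIF value = CFR price + insurance = 55075.86 + 296.07 = 55371.93
Import duty = 55371.93 × 21% = 11628.11
Buyer bears (A): 296.07 + 611.13 + 373.67 + 1877.48 = 3158.35
Landed cost (A) = invoice 55075.86 + 3158.35 + duty 11628.11 = 69862.32
Supplier B (FOB):
CIF value = FOB price + freight + insurance = 57497.11 + 2567.73 + 296.07 = 60360.91
Import duty = 60360.91 × 21% = 12675.79
Buyer bears (B): 2567.73 + 296.07 + 611.13 + 373.67 + 1877.48 = 5726.08
Landed cost (B) = invoice 57497.11 + 5726.08 + duty 12675.79 = 75898.98
Difference = |69862.32 − 75898.98| = 6036.66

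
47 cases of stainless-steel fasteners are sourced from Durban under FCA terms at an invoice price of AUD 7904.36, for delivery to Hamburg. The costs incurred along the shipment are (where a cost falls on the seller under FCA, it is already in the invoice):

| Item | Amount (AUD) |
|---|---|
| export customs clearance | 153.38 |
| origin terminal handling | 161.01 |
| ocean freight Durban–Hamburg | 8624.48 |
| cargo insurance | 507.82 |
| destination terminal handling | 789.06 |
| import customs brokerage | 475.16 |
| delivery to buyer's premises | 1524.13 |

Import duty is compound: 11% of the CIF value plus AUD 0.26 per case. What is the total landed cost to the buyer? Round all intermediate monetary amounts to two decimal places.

Total landed cost: AUD 21889.98

FCA: the seller delivers export-cleared goods to the carrier; the buyer bears costs from that point.
Already in the invoice (seller's account under FCA): export clearance — exclude.
CIF value = FCA price + origin terminal + freight + insurance = 7904.36 + 161.01 + 8624.48 + 507.82 = 17197.67
Ad valorem component: 17197.67 × 11% = 1891.74
Specific component: 47 × 0.26 = 12.22
Import duty = 1891.74 + 12.22 = 1903.96
Buyer bears: origin terminal 161.01 + freight 8624.48 + insurance 507.82 + destination terminal 789.06 + brokerage 475.16 + delivery 1524.13 + duty 1903.96 = 13985.62
Landed cost = invoice 7904.36 + 13985.62 = 21889.98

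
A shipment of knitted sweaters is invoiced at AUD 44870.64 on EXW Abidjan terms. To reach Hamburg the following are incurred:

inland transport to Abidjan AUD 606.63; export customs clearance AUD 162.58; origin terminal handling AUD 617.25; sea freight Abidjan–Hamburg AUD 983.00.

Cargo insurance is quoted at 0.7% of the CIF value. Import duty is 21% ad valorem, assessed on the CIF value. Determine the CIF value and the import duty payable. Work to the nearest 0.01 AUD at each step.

CIF value: AUD 47573.11; import duty: AUD 9990.35

Let C be the CIF value. C = EXW price + pre-shipment costs + freight + 0.7% × C
C − 0.7% × C = 44870.64 + 606.63 + 162.58 + 617.25 + 983.00
0.993 × C = 47240.10
C = 47240.10 / 0.993 = 47573.11
Insurance premium = 0.7% × 47573.11 = 333.01
Import duty = 47573.11 × 21% = 9990.35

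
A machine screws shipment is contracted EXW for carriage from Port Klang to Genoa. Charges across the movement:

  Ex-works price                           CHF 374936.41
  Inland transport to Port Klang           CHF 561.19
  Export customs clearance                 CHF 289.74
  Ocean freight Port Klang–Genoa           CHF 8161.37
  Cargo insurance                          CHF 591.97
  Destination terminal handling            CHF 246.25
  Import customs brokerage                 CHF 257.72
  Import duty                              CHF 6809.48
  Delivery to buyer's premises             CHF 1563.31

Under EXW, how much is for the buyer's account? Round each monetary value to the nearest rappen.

EXW: the seller makes goods available at their premises; the buyer bears all onward costs.
Seller's account: goods 374936.41 = 374936.41
Buyer's account: inland to port 561.19 + export clearance 289.74 + freight 8161.37 + insurance 591.97 + destination terminal 246.25 + brokerage 257.72 + duty 6809.48 + delivery 1563.31 = 18481.03

Buyer's account: CHF 18481.03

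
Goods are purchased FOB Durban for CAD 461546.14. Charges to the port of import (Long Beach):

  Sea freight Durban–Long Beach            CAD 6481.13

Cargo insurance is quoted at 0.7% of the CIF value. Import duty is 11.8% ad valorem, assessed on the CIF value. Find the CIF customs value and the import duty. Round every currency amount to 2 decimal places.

Let C be the CIF value. C = FOB price + freight + 0.7% × C
C − 0.7% × C = 461546.14 + 6481.13
0.993 × C = 468027.27
C = 468027.27 / 0.993 = 471326.56
Insurance premium = 0.7% × 471326.56 = 3299.29
Import duty = 471326.56 × 11.8% = 55616.53

CIF value: CAD 471326.56; import duty: CAD 55616.53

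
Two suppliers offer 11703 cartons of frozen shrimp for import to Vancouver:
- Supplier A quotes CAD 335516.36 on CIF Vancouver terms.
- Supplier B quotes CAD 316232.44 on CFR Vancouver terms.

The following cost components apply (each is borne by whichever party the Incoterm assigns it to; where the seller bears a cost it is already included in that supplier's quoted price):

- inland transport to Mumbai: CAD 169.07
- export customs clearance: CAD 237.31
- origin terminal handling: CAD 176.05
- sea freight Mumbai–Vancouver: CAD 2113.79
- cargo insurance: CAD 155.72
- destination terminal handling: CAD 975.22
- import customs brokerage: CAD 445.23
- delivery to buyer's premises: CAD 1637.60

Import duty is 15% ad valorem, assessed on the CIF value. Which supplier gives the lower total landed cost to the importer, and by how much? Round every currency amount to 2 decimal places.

Supplier A (CIF):
The CIF price already equals the CIF value: 335516.36
Import duty = 335516.36 × 15% = 50327.45
Buyer bears (A): 975.22 + 445.23 + 1637.60 = 3058.05
Landed cost (A) = invoice 335516.36 + 3058.05 + duty 50327.45 = 388901.86
Supplier B (CFR):
CIF value = CFR price + insurance = 316232.44 + 155.72 = 316388.16
Import duty = 316388.16 × 15% = 47458.22
Buyer bears (B): 155.72 + 975.22 + 445.23 + 1637.60 = 3213.77
Landed cost (B) = invoice 316232.44 + 3213.77 + duty 47458.22 = 366904.43
Difference = |388901.86 − 366904.43| = 21997.43

Supplier B is cheaper by CAD 21997.43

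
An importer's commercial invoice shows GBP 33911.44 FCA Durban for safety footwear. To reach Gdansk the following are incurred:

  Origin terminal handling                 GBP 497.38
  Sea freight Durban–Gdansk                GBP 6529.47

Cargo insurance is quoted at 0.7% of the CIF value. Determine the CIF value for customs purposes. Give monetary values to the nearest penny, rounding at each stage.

CIF value: GBP 41226.88

Let C be the CIF value. C = FCA price + pre-shipment costs + freight + 0.7% × C
C − 0.7% × C = 33911.44 + 497.38 + 6529.47
0.993 × C = 40938.29
C = 40938.29 / 0.993 = 41226.88
Insurance premium = 0.7% × 41226.88 = 288.59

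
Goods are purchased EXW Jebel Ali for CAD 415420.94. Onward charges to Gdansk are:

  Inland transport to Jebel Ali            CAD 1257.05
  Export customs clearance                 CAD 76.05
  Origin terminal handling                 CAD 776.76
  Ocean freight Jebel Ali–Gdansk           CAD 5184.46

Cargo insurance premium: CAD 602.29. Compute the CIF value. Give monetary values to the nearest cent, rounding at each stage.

CIF = EXW price + pre-shipment costs + freight + insurance
CIF = 415420.94 + 1257.05 + 76.05 + 776.76 + 5184.46 + 602.29 = 423317.55

CIF value: CAD 423317.55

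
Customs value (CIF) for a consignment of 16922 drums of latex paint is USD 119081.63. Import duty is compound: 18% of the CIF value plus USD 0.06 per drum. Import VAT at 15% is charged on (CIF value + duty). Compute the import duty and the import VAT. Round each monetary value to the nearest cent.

Ad valorem component: 119081.63 × 18% = 21434.69
Specific component: 16922 × 0.06 = 1015.32
Import duty = 21434.69 + 1015.32 = 22450.01
VAT base = CIF + duty = 119081.63 + 22450.01 = 141531.64
Import VAT = 141531.64 × 15% = 21229.75

Import duty: USD 22450.01; import VAT: USD 21229.75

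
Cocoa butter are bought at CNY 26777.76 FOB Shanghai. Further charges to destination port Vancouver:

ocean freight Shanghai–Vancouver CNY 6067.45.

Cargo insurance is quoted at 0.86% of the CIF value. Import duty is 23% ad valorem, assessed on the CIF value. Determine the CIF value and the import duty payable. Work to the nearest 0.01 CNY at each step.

Let C be the CIF value. C = FOB price + freight + 0.86% × C
C − 0.86% × C = 26777.76 + 6067.45
0.9914 × C = 32845.21
C = 32845.21 / 0.9914 = 33130.13
Insurance premium = 0.86% × 33130.13 = 284.92
Import duty = 33130.13 × 23% = 7619.93

CIF value: CNY 33130.13; import duty: CNY 7619.93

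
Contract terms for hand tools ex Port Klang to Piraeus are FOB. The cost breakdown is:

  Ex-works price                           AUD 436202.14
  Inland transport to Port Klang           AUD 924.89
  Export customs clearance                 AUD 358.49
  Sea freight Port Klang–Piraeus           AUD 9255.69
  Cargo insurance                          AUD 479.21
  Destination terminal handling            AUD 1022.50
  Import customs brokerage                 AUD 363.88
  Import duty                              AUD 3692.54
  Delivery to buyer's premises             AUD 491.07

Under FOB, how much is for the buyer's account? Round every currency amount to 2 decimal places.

FOB: the seller bears costs until goods are on board at the origin port; the buyer bears freight, insurance and all costs thereafter.
Seller's account: goods 436202.14 + inland to port 924.89 + export clearance 358.49 = 437485.52
Buyer's account: freight 9255.69 + insurance 479.21 + destination terminal 1022.50 + brokerage 363.88 + duty 3692.54 + delivery 491.07 = 15304.89

Buyer's account: AUD 15304.89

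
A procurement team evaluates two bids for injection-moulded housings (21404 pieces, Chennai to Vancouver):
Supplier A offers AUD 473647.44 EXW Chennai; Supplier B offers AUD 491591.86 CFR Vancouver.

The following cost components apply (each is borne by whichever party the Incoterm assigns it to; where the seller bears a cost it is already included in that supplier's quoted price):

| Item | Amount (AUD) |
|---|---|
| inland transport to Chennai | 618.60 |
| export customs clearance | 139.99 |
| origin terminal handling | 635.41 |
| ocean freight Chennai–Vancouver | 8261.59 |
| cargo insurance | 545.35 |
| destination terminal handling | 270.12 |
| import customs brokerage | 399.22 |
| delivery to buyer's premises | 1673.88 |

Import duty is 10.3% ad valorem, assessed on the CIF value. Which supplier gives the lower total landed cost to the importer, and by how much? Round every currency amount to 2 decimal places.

Supplier A (EXW):
CIF value = EXW price + inland to port + export clearance + origin terminal + freight + insurance = 473647.44 + 618.60 + 139.99 + 635.41 + 8261.59 + 545.35 = 483848.38
Import duty = 483848.38 × 10.3% = 49836.38
Buyer bears (A): 618.60 + 139.99 + 635.41 + 8261.59 + 545.35 + 270.12 + 399.22 + 1673.88 = 12544.16
Landed cost (A) = invoice 473647.44 + 12544.16 + duty 49836.38 = 536027.98
Supplier B (CFR):
CIF value = CFR price + insurance = 491591.86 + 545.35 = 492137.21
Import duty = 492137.21 × 10.3% = 50690.13
Buyer bears (B): 545.35 + 270.12 + 399.22 + 1673.88 = 2888.57
Landed cost (B) = invoice 491591.86 + 2888.57 + duty 50690.13 = 545170.56
Difference = |536027.98 − 545170.56| = 9142.58

Supplier A is cheaper by AUD 9142.58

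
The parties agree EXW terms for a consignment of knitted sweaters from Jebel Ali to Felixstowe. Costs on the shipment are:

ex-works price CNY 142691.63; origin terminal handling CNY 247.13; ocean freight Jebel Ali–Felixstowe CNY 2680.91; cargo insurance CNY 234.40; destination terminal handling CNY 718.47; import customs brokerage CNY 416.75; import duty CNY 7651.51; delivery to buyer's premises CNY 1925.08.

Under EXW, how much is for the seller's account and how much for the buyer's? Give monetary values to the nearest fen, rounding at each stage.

Seller: CNY 142691.63; buyer: CNY 13874.25

EXW: the seller makes goods available at their premises; the buyer bears all onward costs.
Seller's account: goods 142691.63 = 142691.63
Buyer's account: origin terminal 247.13 + freight 2680.91 + insurance 234.40 + destination terminal 718.47 + brokerage 416.75 + duty 7651.51 + delivery 1925.08 = 13874.25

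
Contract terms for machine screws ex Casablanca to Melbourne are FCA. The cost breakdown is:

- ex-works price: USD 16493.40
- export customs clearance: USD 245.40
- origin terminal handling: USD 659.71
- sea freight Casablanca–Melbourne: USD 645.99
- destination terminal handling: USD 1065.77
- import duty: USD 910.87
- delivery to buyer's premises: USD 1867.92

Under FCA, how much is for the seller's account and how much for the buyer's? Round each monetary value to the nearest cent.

FCA: the seller delivers export-cleared goods to the carrier; the buyer bears costs from that point.
Seller's account: goods 16493.40 + export clearance 245.40 = 16738.80
Buyer's account: origin terminal 659.71 + freight 645.99 + destination terminal 1065.77 + duty 910.87 + delivery 1867.92 = 5150.26

Seller: USD 16738.80; buyer: USD 5150.26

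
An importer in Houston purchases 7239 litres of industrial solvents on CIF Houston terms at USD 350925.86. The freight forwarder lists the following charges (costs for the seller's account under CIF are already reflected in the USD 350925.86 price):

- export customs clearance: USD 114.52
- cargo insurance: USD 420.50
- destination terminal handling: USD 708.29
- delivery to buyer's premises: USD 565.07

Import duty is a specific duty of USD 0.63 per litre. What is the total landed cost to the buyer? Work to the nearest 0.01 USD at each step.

CIF: the seller pays costs through ocean freight and marine insurance to the destination port.
Already in the invoice (seller's account under CIF): export clearance, insurance — exclude.
The CIF price already equals the CIF value: 350925.86
Import duty = 7239 × 0.63 = 4560.57
Buyer bears: destination terminal 708.29 + delivery 565.07 + duty 4560.57 = 5833.93
Landed cost = invoice 350925.86 + 5833.93 = 356759.79

Total landed cost: USD 356759.79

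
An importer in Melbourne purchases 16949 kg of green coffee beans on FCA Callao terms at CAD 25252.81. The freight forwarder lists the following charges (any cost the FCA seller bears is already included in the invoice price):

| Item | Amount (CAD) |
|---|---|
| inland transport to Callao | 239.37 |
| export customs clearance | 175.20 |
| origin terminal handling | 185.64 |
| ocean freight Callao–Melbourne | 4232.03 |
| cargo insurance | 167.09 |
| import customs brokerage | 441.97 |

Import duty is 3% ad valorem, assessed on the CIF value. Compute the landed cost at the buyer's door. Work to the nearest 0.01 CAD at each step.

Total landed cost: CAD 31174.67

FCA: the seller delivers export-cleared goods to the carrier; the buyer bears costs from that point.
Already in the invoice (seller's account under FCA): inland to port, export clearance — exclude.
CIF value = FCA price + origin terminal + freight + insurance = 25252.81 + 185.64 + 4232.03 + 167.09 = 29837.57
Import duty = 29837.57 × 3% = 895.13
Buyer bears: origin terminal 185.64 + freight 4232.03 + insurance 167.09 + brokerage 441.97 + duty 895.13 = 5921.86
Landed cost = invoice 25252.81 + 5921.86 = 31174.67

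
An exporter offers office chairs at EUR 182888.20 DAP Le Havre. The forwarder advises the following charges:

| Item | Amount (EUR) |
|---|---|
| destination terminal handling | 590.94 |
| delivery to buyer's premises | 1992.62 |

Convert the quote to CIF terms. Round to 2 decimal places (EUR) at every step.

CIF price: EUR 180304.64

From DAP to CIF, the seller no longer bears: destination terminal, delivery.
CIF price = 182888.20 − 590.94 − 1992.62 = 180304.64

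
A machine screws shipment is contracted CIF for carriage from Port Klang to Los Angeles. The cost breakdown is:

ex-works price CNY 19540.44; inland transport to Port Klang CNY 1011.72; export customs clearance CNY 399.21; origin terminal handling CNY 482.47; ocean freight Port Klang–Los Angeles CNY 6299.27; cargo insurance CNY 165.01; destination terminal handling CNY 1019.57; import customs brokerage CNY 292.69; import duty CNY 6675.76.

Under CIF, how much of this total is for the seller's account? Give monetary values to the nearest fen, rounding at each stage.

CIF: the seller pays costs through ocean freight and marine insurance to the destination port.
Seller's account: goods 19540.44 + inland to port 1011.72 + export clearance 399.21 + origin terminal 482.47 + freight 6299.27 + insurance 165.01 = 27898.12
Buyer's account: destination terminal 1019.57 + brokerage 292.69 + duty 6675.76 = 7988.02

Seller's account: CNY 27898.12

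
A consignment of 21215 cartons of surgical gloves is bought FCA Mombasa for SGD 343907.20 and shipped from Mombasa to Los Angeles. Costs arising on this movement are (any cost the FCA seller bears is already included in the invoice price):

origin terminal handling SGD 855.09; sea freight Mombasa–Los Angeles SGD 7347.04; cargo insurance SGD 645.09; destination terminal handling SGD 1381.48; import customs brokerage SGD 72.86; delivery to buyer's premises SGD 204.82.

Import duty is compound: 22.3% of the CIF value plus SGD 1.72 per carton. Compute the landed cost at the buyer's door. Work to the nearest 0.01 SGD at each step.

FCA: the seller delivers export-cleared goods to the carrier; the buyer bears costs from that point.
CIF value = FCA price + origin terminal + freight + insurance = 343907.20 + 855.09 + 7347.04 + 645.09 = 352754.42
Ad valorem component: 352754.42 × 22.3% = 78664.24
Specific component: 21215 × 1.72 = 36489.80
Import duty = 78664.24 + 36489.80 = 115154.04
Buyer bears: origin terminal 855.09 + freight 7347.04 + insurance 645.09 + destination terminal 1381.48 + brokerage 72.86 + delivery 204.82 + duty 115154.04 = 125660.42
Landed cost = invoice 343907.20 + 125660.42 = 469567.62

Total landed cost: SGD 469567.62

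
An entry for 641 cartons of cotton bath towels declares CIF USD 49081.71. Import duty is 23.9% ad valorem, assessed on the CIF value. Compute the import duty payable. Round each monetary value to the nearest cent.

Import duty: USD 11730.53

Import duty = 49081.71 × 23.9% = 11730.53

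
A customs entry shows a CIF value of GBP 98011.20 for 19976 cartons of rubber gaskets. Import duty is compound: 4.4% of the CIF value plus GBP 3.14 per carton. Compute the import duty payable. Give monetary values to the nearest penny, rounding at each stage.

Ad valorem component: 98011.20 × 4.4% = 4312.49
Specific component: 19976 × 3.14 = 62724.64
Import duty = 4312.49 + 62724.64 = 67037.13

Import duty: GBP 67037.13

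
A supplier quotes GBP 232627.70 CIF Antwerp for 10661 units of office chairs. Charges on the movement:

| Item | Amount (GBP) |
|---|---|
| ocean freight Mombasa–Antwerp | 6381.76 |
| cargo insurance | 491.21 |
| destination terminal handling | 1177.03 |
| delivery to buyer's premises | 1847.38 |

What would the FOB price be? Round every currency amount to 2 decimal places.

Not relevant to the conversion: delivery, destination terminal — on the buyer under both terms; not part of either seller's price.
From CIF to FOB, the seller no longer bears: freight, insurance.
FOB price = 232627.70 − 6381.76 − 491.21 = 225754.73

FOB price: GBP 225754.73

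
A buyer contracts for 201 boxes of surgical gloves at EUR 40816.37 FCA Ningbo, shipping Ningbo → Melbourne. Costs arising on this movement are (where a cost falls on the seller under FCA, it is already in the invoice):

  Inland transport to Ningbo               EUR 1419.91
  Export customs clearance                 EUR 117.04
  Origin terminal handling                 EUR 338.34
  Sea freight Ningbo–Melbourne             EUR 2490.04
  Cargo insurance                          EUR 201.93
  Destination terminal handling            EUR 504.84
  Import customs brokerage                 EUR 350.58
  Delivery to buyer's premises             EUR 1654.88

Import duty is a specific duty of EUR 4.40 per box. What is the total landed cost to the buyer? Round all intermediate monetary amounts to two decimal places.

FCA: the seller delivers export-cleared goods to the carrier; the buyer bears costs from that point.
Already in the invoice (seller's account under FCA): inland to port, export clearance — exclude.
CIF value = FCA price + origin terminal + freight + insurance = 40816.37 + 338.34 + 2490.04 + 201.93 = 43846.68
Import duty = 201 × 4.40 = 884.40
Buyer bears: origin terminal 338.34 + freight 2490.04 + insurance 201.93 + destination terminal 504.84 + brokerage 350.58 + delivery 1654.88 + duty 884.40 = 6425.01
Landed cost = invoice 40816.37 + 6425.01 = 47241.38

Total landed cost: EUR 47241.38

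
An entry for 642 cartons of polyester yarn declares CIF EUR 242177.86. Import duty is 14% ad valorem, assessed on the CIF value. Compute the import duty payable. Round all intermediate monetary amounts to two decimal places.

Import duty = 242177.86 × 14% = 33904.90

Import duty: EUR 33904.90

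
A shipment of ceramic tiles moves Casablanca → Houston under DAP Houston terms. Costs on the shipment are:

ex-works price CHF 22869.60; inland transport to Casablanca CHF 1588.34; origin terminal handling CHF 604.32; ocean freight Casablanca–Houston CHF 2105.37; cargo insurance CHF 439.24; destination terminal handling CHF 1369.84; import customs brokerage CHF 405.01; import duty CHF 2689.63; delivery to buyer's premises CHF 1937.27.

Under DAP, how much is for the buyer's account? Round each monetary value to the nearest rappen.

DAP: the seller bears all costs to the named destination except import duty and clearance.
Seller's account: goods 22869.60 + inland to port 1588.34 + origin terminal 604.32 + freight 2105.37 + insurance 439.24 + destination terminal 1369.84 + delivery 1937.27 = 30913.98
Buyer's account: brokerage 405.01 + duty 2689.63 = 3094.64

Buyer's account: CHF 3094.64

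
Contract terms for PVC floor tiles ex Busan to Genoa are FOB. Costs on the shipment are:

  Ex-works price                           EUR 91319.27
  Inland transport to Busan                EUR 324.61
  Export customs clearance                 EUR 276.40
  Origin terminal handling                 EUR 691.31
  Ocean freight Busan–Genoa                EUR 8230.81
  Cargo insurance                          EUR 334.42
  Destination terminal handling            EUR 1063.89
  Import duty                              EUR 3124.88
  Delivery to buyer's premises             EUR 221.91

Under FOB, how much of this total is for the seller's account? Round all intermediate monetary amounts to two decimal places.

Seller's account: EUR 92611.59

FOB: the seller bears costs until goods are on board at the origin port; the buyer bears freight, insurance and all costs thereafter.
Seller's account: goods 91319.27 + inland to port 324.61 + export clearance 276.40 + origin terminal 691.31 = 92611.59
Buyer's account: freight 8230.81 + insurance 334.42 + destination terminal 1063.89 + duty 3124.88 + delivery 221.91 = 12975.91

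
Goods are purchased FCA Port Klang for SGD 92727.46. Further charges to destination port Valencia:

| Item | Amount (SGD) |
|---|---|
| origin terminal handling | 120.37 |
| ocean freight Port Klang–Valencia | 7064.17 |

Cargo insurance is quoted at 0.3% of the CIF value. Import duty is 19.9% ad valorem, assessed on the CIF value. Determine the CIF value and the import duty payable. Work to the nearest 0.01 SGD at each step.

CIF value: SGD 100212.64; import duty: SGD 19942.32

Let C be the CIF value. C = FCA price + pre-shipment costs + freight + 0.3% × C
C − 0.3% × C = 92727.46 + 120.37 + 7064.17
0.997 × C = 99912.00
C = 99912.00 / 0.997 = 100212.64
Insurance premium = 0.3% × 100212.64 = 300.64
Import duty = 100212.64 × 19.9% = 19942.32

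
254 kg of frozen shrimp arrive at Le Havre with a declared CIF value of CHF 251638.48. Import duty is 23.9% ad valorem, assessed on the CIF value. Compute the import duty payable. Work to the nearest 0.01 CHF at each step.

Import duty: CHF 60141.60

Import duty = 251638.48 × 23.9% = 60141.60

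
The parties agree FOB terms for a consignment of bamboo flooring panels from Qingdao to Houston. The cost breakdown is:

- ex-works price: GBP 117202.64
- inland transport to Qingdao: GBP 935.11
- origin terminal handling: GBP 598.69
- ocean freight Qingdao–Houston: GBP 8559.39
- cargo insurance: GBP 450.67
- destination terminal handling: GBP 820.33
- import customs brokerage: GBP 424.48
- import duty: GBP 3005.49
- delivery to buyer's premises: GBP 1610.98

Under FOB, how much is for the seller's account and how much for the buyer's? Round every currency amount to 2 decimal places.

Seller: GBP 118736.44; buyer: GBP 14871.34

FOB: the seller bears costs until goods are on board at the origin port; the buyer bears freight, insurance and all costs thereafter.
Seller's account: goods 117202.64 + inland to port 935.11 + origin terminal 598.69 = 118736.44
Buyer's account: freight 8559.39 + insurance 450.67 + destination terminal 820.33 + brokerage 424.48 + duty 3005.49 + delivery 1610.98 = 14871.34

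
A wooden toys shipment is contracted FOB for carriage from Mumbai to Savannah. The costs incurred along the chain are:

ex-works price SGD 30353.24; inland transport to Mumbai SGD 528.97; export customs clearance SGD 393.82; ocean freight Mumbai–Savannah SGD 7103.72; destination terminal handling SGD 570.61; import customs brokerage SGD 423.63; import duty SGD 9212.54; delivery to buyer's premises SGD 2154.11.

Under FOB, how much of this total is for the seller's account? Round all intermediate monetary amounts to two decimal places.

FOB: the seller bears costs until goods are on board at the origin port; the buyer bears freight, insurance and all costs thereafter.
Seller's account: goods 30353.24 + inland to port 528.97 + export clearance 393.82 = 31276.03
Buyer's account: freight 7103.72 + destination terminal 570.61 + brokerage 423.63 + duty 9212.54 + delivery 2154.11 = 19464.61

Seller's account: SGD 31276.03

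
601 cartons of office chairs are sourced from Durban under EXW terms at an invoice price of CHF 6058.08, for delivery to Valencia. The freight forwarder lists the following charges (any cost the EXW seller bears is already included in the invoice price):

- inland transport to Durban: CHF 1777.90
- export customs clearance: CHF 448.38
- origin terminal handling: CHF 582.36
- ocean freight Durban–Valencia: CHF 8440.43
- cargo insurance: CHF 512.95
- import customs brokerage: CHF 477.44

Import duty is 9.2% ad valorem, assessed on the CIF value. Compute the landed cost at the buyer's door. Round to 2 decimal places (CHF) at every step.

Total landed cost: CHF 19936.99

EXW: the seller makes goods available at their premises; the buyer bears all onward costs.
CIF value = EXW price + inland to port + export clearance + origin terminal + freight + insurance = 6058.08 + 1777.90 + 448.38 + 582.36 + 8440.43 + 512.95 = 17820.10
Import duty = 17820.10 × 9.2% = 1639.45
Buyer bears: inland to port 1777.90 + export clearance 448.38 + origin terminal 582.36 + freight 8440.43 + insurance 512.95 + brokerage 477.44 + duty 1639.45 = 13878.91
Landed cost = invoice 6058.08 + 13878.91 = 19936.99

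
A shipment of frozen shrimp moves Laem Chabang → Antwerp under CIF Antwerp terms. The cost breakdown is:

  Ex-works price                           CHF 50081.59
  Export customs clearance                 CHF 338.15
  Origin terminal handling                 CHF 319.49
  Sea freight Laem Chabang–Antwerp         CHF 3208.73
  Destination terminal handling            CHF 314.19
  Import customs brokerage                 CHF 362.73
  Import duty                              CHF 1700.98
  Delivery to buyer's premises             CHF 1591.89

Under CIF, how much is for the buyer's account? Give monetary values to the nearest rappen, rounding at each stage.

Buyer's account: CHF 3969.79

CIF: the seller pays costs through ocean freight and marine insurance to the destination port.
Seller's account: goods 50081.59 + export clearance 338.15 + origin terminal 319.49 + freight 3208.73 = 53947.96
Buyer's account: destination terminal 314.19 + brokerage 362.73 + duty 1700.98 + delivery 1591.89 = 3969.79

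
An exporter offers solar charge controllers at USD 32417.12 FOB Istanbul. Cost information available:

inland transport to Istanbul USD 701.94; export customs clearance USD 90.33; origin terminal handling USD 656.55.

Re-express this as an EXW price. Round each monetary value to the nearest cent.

EXW price: USD 30968.30

From FOB to EXW, the seller no longer bears: inland to port, export clearance, origin terminal.
EXW price = 32417.12 − 701.94 − 90.33 − 656.55 = 30968.30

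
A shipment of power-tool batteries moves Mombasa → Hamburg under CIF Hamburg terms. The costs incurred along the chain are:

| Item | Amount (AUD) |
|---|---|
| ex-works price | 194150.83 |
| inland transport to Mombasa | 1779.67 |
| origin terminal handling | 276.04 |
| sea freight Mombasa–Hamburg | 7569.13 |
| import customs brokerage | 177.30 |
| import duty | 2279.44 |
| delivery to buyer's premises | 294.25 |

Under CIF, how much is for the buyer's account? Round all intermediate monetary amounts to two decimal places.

Buyer's account: AUD 2750.99

CIF: the seller pays costs through ocean freight and marine insurance to the destination port.
Seller's account: goods 194150.83 + inland to port 1779.67 + origin terminal 276.04 + freight 7569.13 = 203775.67
Buyer's account: brokerage 177.30 + duty 2279.44 + delivery 294.25 = 2750.99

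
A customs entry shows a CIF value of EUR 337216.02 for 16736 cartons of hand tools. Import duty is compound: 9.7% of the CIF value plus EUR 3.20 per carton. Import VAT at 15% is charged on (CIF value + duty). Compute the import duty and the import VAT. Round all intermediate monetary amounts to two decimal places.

Ad valorem component: 337216.02 × 9.7% = 32709.95
Specific component: 16736 × 3.20 = 53555.20
Import duty = 32709.95 + 53555.20 = 86265.15
VAT base = CIF + duty = 337216.02 + 86265.15 = 423481.17
Import VAT = 423481.17 × 15% = 63522.18

Import duty: EUR 86265.15; import VAT: EUR 63522.18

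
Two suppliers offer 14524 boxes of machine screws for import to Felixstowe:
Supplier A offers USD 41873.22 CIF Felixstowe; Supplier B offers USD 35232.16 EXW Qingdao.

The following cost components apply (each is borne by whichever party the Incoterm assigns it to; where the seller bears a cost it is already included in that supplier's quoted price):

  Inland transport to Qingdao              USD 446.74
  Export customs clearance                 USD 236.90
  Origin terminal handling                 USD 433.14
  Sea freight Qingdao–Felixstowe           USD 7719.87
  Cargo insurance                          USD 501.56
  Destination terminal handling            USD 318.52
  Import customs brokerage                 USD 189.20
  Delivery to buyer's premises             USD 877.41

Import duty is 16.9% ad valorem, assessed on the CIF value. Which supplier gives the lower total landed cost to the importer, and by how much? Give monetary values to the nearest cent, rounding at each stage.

Supplier A is cheaper by USD 3152.97

Supplier A (CIF):
The CIF price already equals the CIF value: 41873.22
Import duty = 41873.22 × 16.9% = 7076.57
Buyer bears (A): 318.52 + 189.20 + 877.41 = 1385.13
Landed cost (A) = invoice 41873.22 + 1385.13 + duty 7076.57 = 50334.92
Supplier B (EXW):
CIF value = EXW price + inland to port + export clearance + origin terminal + freight + insurance = 35232.16 + 446.74 + 236.90 + 433.14 + 7719.87 + 501.56 = 44570.37
Import duty = 44570.37 × 16.9% = 7532.39
Buyer bears (B): 446.74 + 236.90 + 433.14 + 7719.87 + 501.56 + 318.52 + 189.20 + 877.41 = 10723.34
Landed cost (B) = invoice 35232.16 + 10723.34 + duty 7532.39 = 53487.89
Difference = |50334.92 − 53487.89| = 3152.97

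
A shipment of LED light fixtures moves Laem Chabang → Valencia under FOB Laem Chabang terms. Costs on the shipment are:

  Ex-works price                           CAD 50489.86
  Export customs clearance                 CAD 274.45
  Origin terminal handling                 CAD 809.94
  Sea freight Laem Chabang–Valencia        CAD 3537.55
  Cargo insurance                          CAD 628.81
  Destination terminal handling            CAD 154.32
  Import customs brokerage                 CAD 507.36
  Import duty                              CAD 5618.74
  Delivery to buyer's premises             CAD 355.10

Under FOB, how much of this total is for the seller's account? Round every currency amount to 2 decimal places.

Seller's account: CAD 51574.25

FOB: the seller bears costs until goods are on board at the origin port; the buyer bears freight, insurance and all costs thereafter.
Seller's account: goods 50489.86 + export clearance 274.45 + origin terminal 809.94 = 51574.25
Buyer's account: freight 3537.55 + insurance 628.81 + destination terminal 154.32 + brokerage 507.36 + duty 5618.74 + delivery 355.10 = 10801.88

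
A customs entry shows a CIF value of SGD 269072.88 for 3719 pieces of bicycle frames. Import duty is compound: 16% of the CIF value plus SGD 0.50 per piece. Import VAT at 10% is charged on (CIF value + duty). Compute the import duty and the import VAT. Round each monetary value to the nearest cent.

Import duty: SGD 44911.16; import VAT: SGD 31398.40

Ad valorem component: 269072.88 × 16% = 43051.66
Specific component: 3719 × 0.50 = 1859.50
Import duty = 43051.66 + 1859.50 = 44911.16
VAT base = CIF + duty = 269072.88 + 44911.16 = 313984.04
Import VAT = 313984.04 × 10% = 31398.40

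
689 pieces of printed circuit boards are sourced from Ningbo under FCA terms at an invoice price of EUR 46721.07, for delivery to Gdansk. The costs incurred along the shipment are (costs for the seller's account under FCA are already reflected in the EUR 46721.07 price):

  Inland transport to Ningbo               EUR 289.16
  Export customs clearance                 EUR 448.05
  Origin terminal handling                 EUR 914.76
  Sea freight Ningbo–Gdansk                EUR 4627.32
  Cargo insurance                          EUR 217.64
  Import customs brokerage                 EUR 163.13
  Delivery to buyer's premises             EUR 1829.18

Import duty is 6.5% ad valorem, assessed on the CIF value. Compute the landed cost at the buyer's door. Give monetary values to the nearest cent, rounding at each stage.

Total landed cost: EUR 57884.35

FCA: the seller delivers export-cleared goods to the carrier; the buyer bears costs from that point.
Already in the invoice (seller's account under FCA): inland to port, export clearance — exclude.
CIF value = FCA price + origin terminal + freight + insurance = 46721.07 + 914.76 + 4627.32 + 217.64 = 52480.79
Import duty = 52480.79 × 6.5% = 3411.25
Buyer bears: origin terminal 914.76 + freight 4627.32 + insurance 217.64 + brokerage 163.13 + delivery 1829.18 + duty 3411.25 = 11163.28
Landed cost = invoice 46721.07 + 11163.28 = 57884.35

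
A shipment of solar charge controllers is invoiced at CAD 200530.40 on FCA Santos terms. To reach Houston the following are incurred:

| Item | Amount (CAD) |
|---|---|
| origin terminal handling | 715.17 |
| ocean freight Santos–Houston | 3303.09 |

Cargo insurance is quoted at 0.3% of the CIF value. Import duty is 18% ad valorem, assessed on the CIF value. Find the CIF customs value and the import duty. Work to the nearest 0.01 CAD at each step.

Let C be the CIF value. C = FCA price + pre-shipment costs + freight + 0.3% × C
C − 0.3% × C = 200530.40 + 715.17 + 3303.09
0.997 × C = 204548.66
C = 204548.66 / 0.997 = 205164.15
Insurance premium = 0.3% × 205164.15 = 615.49
Import duty = 205164.15 × 18% = 36929.55

CIF value: CAD 205164.15; import duty: CAD 36929.55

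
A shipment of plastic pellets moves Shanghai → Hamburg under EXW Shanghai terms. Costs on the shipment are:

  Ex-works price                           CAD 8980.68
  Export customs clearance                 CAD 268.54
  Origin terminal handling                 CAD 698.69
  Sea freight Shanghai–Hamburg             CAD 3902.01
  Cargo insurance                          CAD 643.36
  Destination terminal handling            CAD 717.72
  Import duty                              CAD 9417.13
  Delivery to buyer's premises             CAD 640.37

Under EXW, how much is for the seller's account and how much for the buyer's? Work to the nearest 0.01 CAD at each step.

Seller: CAD 8980.68; buyer: CAD 16287.82

EXW: the seller makes goods available at their premises; the buyer bears all onward costs.
Seller's account: goods 8980.68 = 8980.68
Buyer's account: export clearance 268.54 + origin terminal 698.69 + freight 3902.01 + insurance 643.36 + destination terminal 717.72 + duty 9417.13 + delivery 640.37 = 16287.82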